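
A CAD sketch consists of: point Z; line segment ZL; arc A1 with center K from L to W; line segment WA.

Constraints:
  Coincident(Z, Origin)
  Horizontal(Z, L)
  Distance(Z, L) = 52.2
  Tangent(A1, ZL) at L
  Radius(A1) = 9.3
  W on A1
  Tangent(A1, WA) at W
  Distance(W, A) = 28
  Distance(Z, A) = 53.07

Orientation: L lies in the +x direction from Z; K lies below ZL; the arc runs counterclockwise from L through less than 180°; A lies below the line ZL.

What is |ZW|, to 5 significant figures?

43.731

Checks: ∠(KL, LZ) = 90.00° ✓; |KL| = 9.300 ✓; |KW| = 9.300 ✓; ∠(KW, WA) = 90.00° ✓; |WA| = 28.00 ✓; |ZA| = 53.07 ✓.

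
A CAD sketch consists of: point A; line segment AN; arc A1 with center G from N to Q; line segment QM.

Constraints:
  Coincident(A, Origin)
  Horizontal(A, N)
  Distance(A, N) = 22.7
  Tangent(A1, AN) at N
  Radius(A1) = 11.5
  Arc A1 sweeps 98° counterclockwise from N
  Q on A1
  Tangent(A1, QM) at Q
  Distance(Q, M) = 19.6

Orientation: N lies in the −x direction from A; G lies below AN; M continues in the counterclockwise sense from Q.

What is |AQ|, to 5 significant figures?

36.519

A is at the origin; AN is horizontal with |AN| = 22.7 and N on the −x side, so N = (-22.700, 0.0000). Tangency of A1 to AN means the radius GN is perpendicular to AN, so G = N + (0, -11.5) = (-22.700, -11.500). On A1, N sits at bearing 90° from G; a 98° counterclockwise sweep puts Q at bearing 188°, so Q = G + 11.5·(cos 188°, sin 188°) = (-34.088, -13.100). Then |AQ| = |Q − A| = 36.519.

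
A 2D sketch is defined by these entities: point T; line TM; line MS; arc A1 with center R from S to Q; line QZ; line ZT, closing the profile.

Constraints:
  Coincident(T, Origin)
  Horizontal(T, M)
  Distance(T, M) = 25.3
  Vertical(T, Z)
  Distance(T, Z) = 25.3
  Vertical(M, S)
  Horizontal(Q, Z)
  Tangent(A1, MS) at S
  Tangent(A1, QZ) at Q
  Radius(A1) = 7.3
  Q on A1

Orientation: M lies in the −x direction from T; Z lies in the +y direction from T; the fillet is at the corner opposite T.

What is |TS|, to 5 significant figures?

31.050

T is at the origin; TM is horizontal with |TM| = 25.3 and M on the −x side, so M = (-25.300, 0.0000). T and Z share the same x with |TZ| = 25.3 and Z on the +y side, so Z = (0.0000, 25.300). The virtual corner opposite T is at (-25.300, 25.300). The tangent condition forces RS to be normal to MS and the tangent condition forces RQ to be normal to QZ, with radius 7.3, so the center R sits 7.3 in from both sides at R = (-18.000, 18.000). That places the tangent points at S = (-25.300, 18.000) on MS and Q = (-18.000, 25.300) on QZ. Then |TS| = |S − T| = 31.050.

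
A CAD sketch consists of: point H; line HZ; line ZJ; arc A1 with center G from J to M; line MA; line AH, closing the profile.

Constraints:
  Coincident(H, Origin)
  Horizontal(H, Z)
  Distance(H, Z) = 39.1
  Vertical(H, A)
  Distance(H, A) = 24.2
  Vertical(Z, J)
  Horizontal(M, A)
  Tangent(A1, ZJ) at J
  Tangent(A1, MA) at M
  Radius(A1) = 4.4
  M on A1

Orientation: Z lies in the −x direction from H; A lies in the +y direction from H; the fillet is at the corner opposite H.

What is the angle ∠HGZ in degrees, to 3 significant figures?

72.8°

H is at the origin; HZ is horizontal with |HZ| = 39.1 and Z on the −x side, so Z = (-39.1, 0.00). HA is vertical with |HA| = 24.2 and A on the +y side, so A = (0.00, 24.2). The virtual corner opposite H is at (-39.1, 24.2). Since A1 is tangent to ZJ there, GJ ⟂ ZJ and since A1 is tangent to MA there, GM ⟂ MA, with radius 4.4, so the center G sits 4.4 in from both sides at G = (-34.7, 19.8). Then cos ∠HGZ = GH·GZ / (|GH||GZ|), giving 72.8°.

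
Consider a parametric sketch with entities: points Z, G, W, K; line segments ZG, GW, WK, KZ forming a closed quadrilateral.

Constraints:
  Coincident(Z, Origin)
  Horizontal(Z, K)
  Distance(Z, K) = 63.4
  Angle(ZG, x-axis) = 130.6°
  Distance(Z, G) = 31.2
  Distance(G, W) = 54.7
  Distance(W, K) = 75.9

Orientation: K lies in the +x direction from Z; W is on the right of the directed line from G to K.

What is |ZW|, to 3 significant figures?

30.0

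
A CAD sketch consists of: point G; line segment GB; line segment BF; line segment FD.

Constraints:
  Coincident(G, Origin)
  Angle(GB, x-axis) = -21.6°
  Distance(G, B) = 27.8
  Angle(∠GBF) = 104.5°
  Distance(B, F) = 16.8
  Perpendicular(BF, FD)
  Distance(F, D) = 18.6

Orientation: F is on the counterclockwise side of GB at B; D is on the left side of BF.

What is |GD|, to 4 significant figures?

25.17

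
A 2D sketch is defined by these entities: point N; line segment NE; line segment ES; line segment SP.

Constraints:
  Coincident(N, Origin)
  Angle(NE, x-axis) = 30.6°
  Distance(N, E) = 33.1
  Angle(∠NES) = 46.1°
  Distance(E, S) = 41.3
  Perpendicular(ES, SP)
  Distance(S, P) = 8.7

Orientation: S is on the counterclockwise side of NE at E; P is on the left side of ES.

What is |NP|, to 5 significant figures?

23.795

∠NES = 46.1°, so ES runs at 30.6° + (180° − 46.1°) = 164.50° from the x-axis; with |ES| = 41.3, S = E + 41.3·(cos 164.50°, sin 164.50°) = (-11.307, 27.886). ES is perpendicular to SP; with |SP| = 8.7 on the left of ES, P = S + 8.7·(-0.26724, -0.96363) = (-13.632, 19.503). Then |NP| = |P − N| = 23.795.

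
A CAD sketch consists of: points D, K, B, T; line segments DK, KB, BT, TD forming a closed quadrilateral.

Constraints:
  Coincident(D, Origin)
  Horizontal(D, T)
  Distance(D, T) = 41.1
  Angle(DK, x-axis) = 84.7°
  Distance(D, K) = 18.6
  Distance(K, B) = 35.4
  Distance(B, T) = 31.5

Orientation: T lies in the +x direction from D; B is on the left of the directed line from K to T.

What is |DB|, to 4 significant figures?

46.59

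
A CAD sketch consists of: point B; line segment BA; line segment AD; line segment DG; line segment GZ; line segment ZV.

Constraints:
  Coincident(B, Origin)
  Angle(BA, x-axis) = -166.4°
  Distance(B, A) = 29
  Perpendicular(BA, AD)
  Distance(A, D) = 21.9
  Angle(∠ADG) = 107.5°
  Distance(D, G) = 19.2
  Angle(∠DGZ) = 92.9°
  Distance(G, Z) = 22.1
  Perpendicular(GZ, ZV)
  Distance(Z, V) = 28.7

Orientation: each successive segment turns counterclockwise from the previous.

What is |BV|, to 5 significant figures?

30.040

∠DGZ = 92.9° gives GZ at 83.200° from the x-axis; with |GZ| = 22.1, Z = (-1.2650, -7.4664). GZ is perpendicular to ZV, so ZV runs at 173.20°; with |ZV| = 28.7, V = (-29.763, -4.0682). Then |BV| = |V − B| = 30.040.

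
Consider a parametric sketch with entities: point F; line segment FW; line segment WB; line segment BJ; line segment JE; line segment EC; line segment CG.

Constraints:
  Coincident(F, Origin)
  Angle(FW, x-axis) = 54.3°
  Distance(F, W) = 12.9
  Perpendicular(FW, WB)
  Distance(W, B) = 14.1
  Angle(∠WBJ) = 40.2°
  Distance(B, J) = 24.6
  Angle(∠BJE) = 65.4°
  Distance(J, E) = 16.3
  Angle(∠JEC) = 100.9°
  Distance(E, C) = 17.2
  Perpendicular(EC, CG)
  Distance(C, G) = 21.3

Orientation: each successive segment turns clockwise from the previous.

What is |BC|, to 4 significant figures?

10.80

F is at the origin; FW runs at 54.3° with length 12.9, so W = (7.528, 10.48). FW ⟂ WB, so WB runs at -35.70°; with |WB| = 14.1, B = (18.98, 2.248). ∠WBJ = 40.2° gives BJ at -175.5° from the x-axis; with |BJ| = 24.6, J = (-5.546, 0.3179). ∠BJE = 65.4° gives JE at 69.90° from the x-axis; with |JE| = 16.3, E = (0.05555, 15.63). ∠JEC = 100.9° gives EC at -9.200° from the x-axis; with |EC| = 17.2, C = (17.03, 12.88). Then |BC| = |C − B| = 10.80.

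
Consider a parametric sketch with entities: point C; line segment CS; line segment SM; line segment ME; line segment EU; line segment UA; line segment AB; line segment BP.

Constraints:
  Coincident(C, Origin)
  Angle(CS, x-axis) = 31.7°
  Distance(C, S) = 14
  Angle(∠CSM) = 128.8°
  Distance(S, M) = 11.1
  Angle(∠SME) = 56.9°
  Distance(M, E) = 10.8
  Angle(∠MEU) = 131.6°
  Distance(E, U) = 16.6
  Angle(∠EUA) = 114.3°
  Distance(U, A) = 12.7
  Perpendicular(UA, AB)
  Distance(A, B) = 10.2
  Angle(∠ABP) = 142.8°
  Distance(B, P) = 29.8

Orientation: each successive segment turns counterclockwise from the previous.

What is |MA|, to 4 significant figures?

29.21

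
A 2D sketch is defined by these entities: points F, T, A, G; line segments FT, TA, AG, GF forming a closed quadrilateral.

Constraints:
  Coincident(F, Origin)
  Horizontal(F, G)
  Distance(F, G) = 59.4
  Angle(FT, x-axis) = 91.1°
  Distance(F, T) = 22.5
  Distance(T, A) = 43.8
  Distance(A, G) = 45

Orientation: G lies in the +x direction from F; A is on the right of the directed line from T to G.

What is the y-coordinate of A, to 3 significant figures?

-17.3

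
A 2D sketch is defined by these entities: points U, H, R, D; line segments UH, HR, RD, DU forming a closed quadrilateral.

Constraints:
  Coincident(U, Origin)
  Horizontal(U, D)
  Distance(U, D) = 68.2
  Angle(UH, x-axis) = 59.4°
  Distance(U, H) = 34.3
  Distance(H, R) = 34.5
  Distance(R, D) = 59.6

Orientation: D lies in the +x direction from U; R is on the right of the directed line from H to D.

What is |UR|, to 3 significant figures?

9.54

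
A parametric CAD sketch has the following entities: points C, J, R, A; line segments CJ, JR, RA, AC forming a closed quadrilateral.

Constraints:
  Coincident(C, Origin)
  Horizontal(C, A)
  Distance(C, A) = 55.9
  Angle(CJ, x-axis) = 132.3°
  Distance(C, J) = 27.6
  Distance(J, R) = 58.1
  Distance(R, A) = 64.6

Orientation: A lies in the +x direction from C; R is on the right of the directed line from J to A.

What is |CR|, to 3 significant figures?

34.3

Checks: |JR| = 58.10 ✓; |RA| = 64.60 ✓.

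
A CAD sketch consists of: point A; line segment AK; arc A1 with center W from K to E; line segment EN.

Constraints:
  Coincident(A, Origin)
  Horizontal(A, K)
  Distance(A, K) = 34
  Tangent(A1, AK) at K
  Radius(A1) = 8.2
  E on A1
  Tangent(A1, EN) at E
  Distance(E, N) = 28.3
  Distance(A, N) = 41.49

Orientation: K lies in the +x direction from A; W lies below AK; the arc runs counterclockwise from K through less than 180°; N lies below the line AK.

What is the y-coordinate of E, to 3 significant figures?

-7.10

Checks: |WE| = 8.200 ✓; ∠(WE, EN) = 90.00° ✓; |EN| = 28.30 ✓; |AN| = 41.49 ✓.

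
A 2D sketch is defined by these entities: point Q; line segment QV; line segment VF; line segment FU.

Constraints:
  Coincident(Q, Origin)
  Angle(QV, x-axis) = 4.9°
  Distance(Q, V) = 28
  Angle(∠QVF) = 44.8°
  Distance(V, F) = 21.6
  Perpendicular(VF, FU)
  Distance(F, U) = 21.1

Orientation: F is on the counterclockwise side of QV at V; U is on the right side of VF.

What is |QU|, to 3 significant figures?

40.9

Q is at the origin; QV runs at 4.9° with length 28.0, so V = 28.0·(cos 4.9°, sin 4.9°) = (27.9, 2.39). ∠QVF = 44.8°, so VF runs at 4.9° + (180° − 44.8°) = 140° from the x-axis; with |VF| = 21.6, F = V + 21.6·(cos 140°, sin 140°) = (11.3, 16.2). The perpendicularity gives FU at right angles to VF; with |FU| = 21.1 on the right of VF, U = F + 21.1·(0.641, 0.767) = (24.9, 32.4). Then |QU| = |U − Q| = 40.9.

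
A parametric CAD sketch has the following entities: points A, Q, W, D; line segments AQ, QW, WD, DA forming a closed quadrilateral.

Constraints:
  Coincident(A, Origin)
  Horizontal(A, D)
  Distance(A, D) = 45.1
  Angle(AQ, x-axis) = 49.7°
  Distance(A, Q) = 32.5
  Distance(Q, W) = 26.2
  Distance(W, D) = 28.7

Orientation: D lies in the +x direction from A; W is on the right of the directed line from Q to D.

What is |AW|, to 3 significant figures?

16.4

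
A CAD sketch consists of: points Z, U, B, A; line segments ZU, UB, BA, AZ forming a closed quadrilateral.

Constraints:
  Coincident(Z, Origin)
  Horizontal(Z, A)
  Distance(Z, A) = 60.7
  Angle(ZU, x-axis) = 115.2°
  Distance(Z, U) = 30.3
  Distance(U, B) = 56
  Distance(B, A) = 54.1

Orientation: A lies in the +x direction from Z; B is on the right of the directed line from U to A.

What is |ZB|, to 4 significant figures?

25.71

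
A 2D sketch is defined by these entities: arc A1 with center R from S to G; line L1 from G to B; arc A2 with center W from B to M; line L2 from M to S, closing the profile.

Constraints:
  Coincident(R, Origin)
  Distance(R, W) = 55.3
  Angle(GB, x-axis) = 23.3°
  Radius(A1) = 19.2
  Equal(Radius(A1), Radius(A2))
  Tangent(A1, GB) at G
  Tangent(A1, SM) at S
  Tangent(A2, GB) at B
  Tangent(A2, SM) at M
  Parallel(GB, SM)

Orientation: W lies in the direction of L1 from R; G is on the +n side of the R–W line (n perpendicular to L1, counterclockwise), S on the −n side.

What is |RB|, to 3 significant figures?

58.5

The slot axis is L1's direction at 23.3°, so u = (cos 23.3°, sin 23.3°) = (0.918, 0.396) and n = (−sin 23.3°, cos 23.3°) = (-0.396, 0.918). R is at the origin and W lies 55.3 along u from R, so W = 55.3·u = (50.8, 21.9). Tangency of A1 to both parallel lines with radius 19.2 puts G and S at R ± 19.2·n: G = (-7.59, 17.6), S = (7.59, -17.6). Equal radii place B and M the same way about W: B = W + 19.2·n = (43.2, 39.5), M = W − 19.2·n = (58.4, 4.24). Then |RB| = |B − R| = 58.5.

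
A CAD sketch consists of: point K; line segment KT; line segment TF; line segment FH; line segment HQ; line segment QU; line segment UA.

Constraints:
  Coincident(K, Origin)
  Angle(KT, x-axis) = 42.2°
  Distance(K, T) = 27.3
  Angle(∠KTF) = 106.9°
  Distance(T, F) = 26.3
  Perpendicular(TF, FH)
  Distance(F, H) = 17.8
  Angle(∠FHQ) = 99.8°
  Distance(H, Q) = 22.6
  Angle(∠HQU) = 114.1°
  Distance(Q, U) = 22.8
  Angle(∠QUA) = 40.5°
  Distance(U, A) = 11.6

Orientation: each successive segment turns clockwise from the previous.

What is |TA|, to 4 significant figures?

6.349

∠HQU = 114.1° gives QU at 93.00° from the x-axis; with |QU| = 22.8, U = (11.37, 20.46). ∠QUA = 40.5° gives UA at -46.50° from the x-axis; with |UA| = 11.6, A = (19.36, 12.05). Then |TA| = |A − T| = 6.349.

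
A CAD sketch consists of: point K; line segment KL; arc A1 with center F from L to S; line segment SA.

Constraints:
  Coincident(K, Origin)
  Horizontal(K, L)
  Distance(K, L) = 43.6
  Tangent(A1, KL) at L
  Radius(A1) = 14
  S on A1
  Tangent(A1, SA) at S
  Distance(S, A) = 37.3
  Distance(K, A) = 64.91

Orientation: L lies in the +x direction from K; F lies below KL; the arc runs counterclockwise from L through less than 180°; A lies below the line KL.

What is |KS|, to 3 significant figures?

34.2

K is at the origin; KL is horizontal with |KL| = 43.6 and L on the +x side, so L = (43.6, 0.00). Tangency of A1 to KL means the radius FL is perpendicular to KL, so F = L + (0, -14) = (43.6, -14.0). Since FS ⟂ SA (tangency), |FA| = √(14.0² + 37.3²) = 39.8 regardless of where S sits on A1. So A lies on both circle(K, 64.91) and circle(F, 39.8); the below-KL intersection is A = (37.0, -53.3). S is the foot of the tangent from A: S = (29.9, -16.7).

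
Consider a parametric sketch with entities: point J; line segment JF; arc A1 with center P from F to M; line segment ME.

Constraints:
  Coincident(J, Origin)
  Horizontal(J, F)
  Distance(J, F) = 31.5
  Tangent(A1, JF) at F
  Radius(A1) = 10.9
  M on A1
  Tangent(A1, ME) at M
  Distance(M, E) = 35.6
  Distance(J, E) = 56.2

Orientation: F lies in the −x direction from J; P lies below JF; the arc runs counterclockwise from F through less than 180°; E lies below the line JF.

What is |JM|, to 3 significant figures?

44.2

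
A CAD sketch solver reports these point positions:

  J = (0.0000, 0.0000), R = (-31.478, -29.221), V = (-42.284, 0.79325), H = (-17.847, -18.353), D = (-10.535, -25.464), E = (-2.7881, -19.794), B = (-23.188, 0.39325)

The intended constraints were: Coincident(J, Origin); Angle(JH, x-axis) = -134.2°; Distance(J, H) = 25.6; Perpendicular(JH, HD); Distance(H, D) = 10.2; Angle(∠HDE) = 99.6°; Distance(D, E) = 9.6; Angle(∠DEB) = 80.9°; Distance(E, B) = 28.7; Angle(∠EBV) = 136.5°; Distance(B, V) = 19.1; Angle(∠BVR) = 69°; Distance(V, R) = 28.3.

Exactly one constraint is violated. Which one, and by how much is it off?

Distance(V, R) = 28.3 — off by 3.60.

J = (0.00, 0.00) ✓; JH at -134.2° ✓; |JH| = 25.60 ✓; ∠(JH, HD) = 90.00° ✓; |HD| = 10.20 ✓; ∠HDE = 99.60° ✓; |DE| = 9.600 ✓; ∠DEB = 80.90° ✓; |EB| = 28.70 ✓; ∠EBV = 136.5° ✓; |BV| = 19.10 ✓; ∠BVR = 69.00° ✓; |VR| = 31.90 ✗.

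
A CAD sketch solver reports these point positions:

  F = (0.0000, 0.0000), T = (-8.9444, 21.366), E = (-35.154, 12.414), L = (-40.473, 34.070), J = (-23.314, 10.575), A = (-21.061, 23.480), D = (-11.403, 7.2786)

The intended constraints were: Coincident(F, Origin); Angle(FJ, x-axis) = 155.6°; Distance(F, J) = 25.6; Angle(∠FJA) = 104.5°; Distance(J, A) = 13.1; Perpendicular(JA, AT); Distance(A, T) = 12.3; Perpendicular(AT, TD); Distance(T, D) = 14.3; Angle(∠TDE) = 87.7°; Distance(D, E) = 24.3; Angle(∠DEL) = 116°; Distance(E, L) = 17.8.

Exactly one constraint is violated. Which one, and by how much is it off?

Distance(E, L) = 17.8 — off by 4.50.

F = (0.00, 0.00) ✓; FJ at 155.6° ✓; |FJ| = 25.60 ✓; ∠FJA = 104.5° ✓; |JA| = 13.10 ✓; ∠(JA, AT) = 89.99° ✓; |AT| = 12.30 ✓; ∠(AT, TD) = 90.00° ✓; |TD| = 14.30 ✓; ∠TDE = 87.70° ✓; |DE| = 24.30 ✓; ∠DEL = 116.0° ✓; |EL| = 22.30 ✗.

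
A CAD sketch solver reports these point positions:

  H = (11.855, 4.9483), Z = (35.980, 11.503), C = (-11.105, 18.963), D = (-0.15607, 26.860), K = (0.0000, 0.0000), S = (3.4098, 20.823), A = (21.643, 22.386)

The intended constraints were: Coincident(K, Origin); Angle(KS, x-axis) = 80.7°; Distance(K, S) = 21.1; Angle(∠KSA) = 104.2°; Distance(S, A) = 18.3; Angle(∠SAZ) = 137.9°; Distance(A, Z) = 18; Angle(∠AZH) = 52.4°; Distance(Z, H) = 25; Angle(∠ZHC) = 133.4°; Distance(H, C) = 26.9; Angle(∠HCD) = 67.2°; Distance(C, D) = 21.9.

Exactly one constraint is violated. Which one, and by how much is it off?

Distance(C, D) = 21.9 — off by 8.40.

K = (0.00, 0.00) ✓; KS at 80.70° ✓; |KS| = 21.10 ✓; ∠KSA = 104.2° ✓; |SA| = 18.30 ✓; ∠SAZ = 137.9° ✓; |AZ| = 18.00 ✓; ∠AZH = 52.40° ✓; |ZH| = 25.00 ✓; ∠ZHC = 133.4° ✓; |HC| = 26.90 ✓; ∠HCD = 67.20° ✓; |CD| = 13.50 ✗.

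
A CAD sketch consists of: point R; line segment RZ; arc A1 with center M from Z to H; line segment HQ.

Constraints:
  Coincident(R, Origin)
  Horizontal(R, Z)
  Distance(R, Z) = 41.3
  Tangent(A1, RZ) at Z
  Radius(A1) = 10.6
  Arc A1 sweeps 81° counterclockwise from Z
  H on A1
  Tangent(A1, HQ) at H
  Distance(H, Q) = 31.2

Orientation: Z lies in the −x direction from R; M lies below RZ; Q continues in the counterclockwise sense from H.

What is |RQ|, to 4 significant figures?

69.21

R is at the origin; R and Z share the same y with |RZ| = 41.3 and Z on the −x side, so Z = (-41.30, 0.000). Since A1 is tangent to RZ there, MZ ⟂ RZ, so M = Z + (0, -10.6) = (-41.30, -10.60). On A1, Z sits at bearing 90° from M; an 81° counterclockwise sweep puts H at bearing 171°, so H = M + 10.6·(cos 171°, sin 171°) = (-51.77, -8.942). A1 meets HQ tangentially, so MH is at right angles to HQ, so HQ runs along (−sin 171°, cos 171°); with |HQ| = 31.2, Q = (-56.65, -39.76). Then |RQ| = |Q − R| = 69.21.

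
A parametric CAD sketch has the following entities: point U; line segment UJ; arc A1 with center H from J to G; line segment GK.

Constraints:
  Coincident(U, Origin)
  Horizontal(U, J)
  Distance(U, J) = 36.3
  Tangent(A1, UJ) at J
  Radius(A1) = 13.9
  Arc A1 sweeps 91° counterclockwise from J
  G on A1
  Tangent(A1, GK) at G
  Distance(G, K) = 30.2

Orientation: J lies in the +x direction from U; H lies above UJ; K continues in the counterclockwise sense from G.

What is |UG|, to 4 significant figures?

52.15

Tangency of A1 to UJ means the radius HJ is perpendicular to UJ, so H = J + (0, 13.9) = (36.30, 13.90). On A1, J sits at bearing -90° from H; a 91° counterclockwise sweep puts G at bearing 1°, so G = H + 13.9·(cos 1°, sin 1°) = (50.20, 14.14). Then |UG| = |G − U| = 52.15.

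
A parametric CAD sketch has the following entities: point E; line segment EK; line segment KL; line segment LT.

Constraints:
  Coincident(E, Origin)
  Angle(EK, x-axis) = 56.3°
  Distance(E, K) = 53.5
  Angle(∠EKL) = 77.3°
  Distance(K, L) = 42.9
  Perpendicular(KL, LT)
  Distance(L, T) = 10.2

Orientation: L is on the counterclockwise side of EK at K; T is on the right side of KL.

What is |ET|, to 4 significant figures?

69.73

E is at the origin; EK runs at 56.3° with length 53.5, so K = 53.5·(cos 56.3°, sin 56.3°) = (29.68, 44.51). ∠EKL = 77.3°, so KL runs at 56.3° + (180° − 77.3°) = 159.0° from the x-axis; with |KL| = 42.9, L = K + 42.9·(cos 159.0°, sin 159.0°) = (-10.37, 59.88). The perpendicularity gives LT at right angles to KL; with |LT| = 10.2 on the right of KL, T = L + 10.2·(0.3584, 0.9336) = (-6.711, 69.41). Then |ET| = |T − E| = 69.73.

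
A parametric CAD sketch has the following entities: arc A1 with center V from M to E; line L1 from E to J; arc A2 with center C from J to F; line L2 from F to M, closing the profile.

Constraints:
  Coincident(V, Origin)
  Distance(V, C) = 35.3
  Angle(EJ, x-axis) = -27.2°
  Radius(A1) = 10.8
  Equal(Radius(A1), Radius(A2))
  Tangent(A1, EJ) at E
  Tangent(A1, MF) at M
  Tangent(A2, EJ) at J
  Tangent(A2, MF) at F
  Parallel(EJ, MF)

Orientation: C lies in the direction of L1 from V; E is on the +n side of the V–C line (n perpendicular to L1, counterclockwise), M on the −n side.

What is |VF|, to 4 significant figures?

36.92

The slot axis is L1's direction at -27.2°, so u = (cos -27.2°, sin -27.2°) = (0.8894, -0.4571) and n = (−sin -27.2°, cos -27.2°) = (0.4571, 0.8894). V is at the origin and C lies 35.3 along u from V, so C = 35.3·u = (31.40, -16.14). Tangency of A1 to both parallel lines with radius 10.8 puts E and M at V ± 10.8·n: E = (4.937, 9.606), M = (-4.937, -9.606). Equal radii place J and F the same way about C: J = C + 10.8·n = (36.33, -6.530), F = C − 10.8·n = (26.46, -25.74). Then |VF| = |F − V| = 36.92.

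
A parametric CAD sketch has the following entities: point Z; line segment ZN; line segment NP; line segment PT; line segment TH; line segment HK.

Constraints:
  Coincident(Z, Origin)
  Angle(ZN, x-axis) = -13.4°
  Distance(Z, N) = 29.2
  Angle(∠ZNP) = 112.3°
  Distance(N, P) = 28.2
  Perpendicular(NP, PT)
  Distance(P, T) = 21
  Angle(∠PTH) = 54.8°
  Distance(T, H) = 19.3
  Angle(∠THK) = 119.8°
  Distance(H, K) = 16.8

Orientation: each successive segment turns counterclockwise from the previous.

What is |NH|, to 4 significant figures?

15.87

NP ⟂ PT, so PT runs at 144.3°; with |PT| = 21.0, T = (27.81, 28.39). ∠PTH = 54.8° gives TH at -90.50° from the x-axis; with |TH| = 19.3, H = (27.64, 9.089). Then |NH| = |H − N| = 15.87.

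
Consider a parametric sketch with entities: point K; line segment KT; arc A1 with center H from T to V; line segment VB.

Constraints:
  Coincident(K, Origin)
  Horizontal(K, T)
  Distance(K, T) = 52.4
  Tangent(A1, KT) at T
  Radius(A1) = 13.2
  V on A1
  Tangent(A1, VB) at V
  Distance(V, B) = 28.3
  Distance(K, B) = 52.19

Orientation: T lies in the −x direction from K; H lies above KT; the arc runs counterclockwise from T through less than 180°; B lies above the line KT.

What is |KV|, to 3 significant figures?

40.9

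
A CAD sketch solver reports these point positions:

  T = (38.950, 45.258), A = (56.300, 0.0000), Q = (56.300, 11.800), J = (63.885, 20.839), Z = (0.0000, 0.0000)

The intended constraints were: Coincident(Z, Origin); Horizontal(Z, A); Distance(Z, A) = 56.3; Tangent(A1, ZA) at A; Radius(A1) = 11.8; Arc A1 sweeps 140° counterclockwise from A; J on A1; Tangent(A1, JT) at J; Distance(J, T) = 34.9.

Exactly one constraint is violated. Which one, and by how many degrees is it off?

Tangent(A1, JT) at J — off by 4.40°.

Z = (0.00, 0.00) ✓; Z.y = 0.00, A.y = 0.00 ✓; |ZA| = 56.30 ✓; ∠(QA, AZ) = 90.00° ✓; |QA| = 11.80 ✓; bearing(Q→J) − bearing(Q→A) = 140.0° ✓; |QJ| = 11.80 ✓; ∠(QJ, JT) = 94.40° ✗; |JT| = 34.90 ✓.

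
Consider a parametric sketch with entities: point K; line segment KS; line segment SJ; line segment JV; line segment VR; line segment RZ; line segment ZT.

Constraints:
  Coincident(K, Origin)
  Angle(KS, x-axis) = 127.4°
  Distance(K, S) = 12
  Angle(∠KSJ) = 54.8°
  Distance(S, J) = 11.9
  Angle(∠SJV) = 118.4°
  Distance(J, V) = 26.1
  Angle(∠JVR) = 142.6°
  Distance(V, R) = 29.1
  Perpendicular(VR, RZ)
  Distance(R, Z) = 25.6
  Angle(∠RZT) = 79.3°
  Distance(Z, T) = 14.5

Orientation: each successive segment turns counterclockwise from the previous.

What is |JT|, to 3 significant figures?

36.3

The perpendicularity gives RZ at right angles to VR, so RZ runs at 81.6°; with |RZ| = 25.6, Z = (39.9, 0.541). ∠RZT = 79.3° gives ZT at -178° from the x-axis; with |ZT| = 14.5, T = (25.4, -0.0414). Then |JT| = |T − J| = 36.3.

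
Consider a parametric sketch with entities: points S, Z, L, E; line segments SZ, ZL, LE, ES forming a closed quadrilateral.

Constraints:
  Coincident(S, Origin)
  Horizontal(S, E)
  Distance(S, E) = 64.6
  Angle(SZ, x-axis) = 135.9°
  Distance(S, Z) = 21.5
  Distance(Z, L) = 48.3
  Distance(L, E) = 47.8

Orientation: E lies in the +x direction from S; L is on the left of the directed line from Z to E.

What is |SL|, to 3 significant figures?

43.9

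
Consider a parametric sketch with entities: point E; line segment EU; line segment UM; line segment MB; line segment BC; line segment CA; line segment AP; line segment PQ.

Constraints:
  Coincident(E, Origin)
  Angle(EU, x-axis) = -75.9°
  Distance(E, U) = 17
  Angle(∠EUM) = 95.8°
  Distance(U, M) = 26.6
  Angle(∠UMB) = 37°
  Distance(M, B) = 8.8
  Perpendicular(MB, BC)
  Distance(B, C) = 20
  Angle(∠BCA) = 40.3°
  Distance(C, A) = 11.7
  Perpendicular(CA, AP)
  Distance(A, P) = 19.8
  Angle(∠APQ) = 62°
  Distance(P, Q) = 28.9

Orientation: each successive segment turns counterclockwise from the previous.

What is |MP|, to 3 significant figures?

16.4

∠BCA = 40.3° gives CA at 21.0° from the x-axis; with |CA| = 11.7, A = (24.1, -21.8). The perpendicularity gives AP at right angles to CA, so AP runs at 111°; with |AP| = 19.8, P = (17.0, -3.29). Then |MP| = |P − M| = 16.4.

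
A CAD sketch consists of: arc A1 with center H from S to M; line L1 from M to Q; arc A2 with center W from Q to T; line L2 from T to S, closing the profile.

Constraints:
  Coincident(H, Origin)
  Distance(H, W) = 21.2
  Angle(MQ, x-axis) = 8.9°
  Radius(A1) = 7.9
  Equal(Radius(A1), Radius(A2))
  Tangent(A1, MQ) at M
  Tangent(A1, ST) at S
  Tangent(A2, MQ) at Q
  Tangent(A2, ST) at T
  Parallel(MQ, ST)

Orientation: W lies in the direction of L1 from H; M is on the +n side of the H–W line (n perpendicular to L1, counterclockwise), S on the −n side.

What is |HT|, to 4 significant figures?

22.62

The slot axis is L1's direction at 8.9°, so u = (cos 8.9°, sin 8.9°) = (0.9880, 0.1547) and n = (−sin 8.9°, cos 8.9°) = (-0.1547, 0.9880). H is at the origin and W lies 21.2 along u from H, so W = 21.2·u = (20.94, 3.280). Tangency of A1 to both parallel lines with radius 7.9 puts M and S at H ± 7.9·n: M = (-1.222, 7.805), S = (1.222, -7.805). Equal radii place Q and T the same way about W: Q = W + 7.9·n = (19.72, 11.08), T = W − 7.9·n = (22.17, -4.525). Then |HT| = |T − H| = 22.62.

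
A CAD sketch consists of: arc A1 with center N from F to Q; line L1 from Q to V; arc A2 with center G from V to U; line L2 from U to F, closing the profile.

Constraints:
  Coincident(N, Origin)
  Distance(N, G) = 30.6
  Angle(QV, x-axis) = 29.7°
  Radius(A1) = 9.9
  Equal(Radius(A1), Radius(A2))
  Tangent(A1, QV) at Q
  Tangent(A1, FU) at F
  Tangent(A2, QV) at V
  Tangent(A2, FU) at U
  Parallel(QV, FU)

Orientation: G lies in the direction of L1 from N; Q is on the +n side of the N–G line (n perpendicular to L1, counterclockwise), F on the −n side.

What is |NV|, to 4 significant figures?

32.16

The slot axis is L1's direction at 29.7°, so u = (cos 29.7°, sin 29.7°) = (0.8686, 0.4955) and n = (−sin 29.7°, cos 29.7°) = (-0.4955, 0.8686). N is at the origin and G lies 30.6 along u from N, so G = 30.6·u = (26.58, 15.16). Tangency of A1 to both parallel lines with radius 9.9 puts Q and F at N ± 9.9·n: Q = (-4.905, 8.599), F = (4.905, -8.599). Equal radii place V and U the same way about G: V = G + 9.9·n = (21.68, 23.76), U = G − 9.9·n = (31.49, 6.562). Then |NV| = |V − N| = 32.16.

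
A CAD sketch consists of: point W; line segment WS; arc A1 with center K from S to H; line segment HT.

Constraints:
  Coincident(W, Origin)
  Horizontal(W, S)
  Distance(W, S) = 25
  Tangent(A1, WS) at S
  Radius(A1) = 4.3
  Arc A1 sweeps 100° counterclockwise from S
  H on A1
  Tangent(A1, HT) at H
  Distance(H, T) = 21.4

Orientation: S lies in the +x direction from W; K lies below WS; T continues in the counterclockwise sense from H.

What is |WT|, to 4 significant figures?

35.80

W is at the origin; WS is horizontal with |WS| = 25.0 and S on the +x side, so S = (25.00, 0.000). Since A1 is tangent to WS there, KS ⟂ WS, so K = S + (0, -4.3) = (25.00, -4.300). On A1, S sits at bearing 90° from K; a 100° counterclockwise sweep puts H at bearing 190°, so H = K + 4.3·(cos 190°, sin 190°) = (20.77, -5.047). Tangency of A1 to HT means the radius KH is perpendicular to HT, so HT runs along (−sin 190°, cos 190°); with |HT| = 21.4, T = (24.48, -26.12). Then |WT| = |T − W| = 35.80.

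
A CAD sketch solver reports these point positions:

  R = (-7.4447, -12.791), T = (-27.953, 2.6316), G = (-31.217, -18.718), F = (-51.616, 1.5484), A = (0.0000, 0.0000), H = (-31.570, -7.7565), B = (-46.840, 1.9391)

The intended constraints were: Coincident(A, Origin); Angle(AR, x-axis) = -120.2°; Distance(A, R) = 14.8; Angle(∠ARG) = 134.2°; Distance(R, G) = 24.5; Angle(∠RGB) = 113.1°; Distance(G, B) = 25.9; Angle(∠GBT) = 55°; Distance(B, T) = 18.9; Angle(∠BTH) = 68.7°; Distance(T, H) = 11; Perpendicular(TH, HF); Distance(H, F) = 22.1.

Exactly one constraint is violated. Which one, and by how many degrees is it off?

Perpendicular(TH, HF) — off by 5.70°.

A = (0.00, 0.00) ✓; AR at -120.2° ✓; |AR| = 14.80 ✓; ∠ARG = 134.2° ✓; |RG| = 24.50 ✓; ∠RGB = 113.1° ✓; |GB| = 25.90 ✓; ∠GBT = 55.00° ✓; |BT| = 18.90 ✓; ∠BTH = 68.70° ✓; |TH| = 11.00 ✓; ∠(TH, HF) = 95.70° ✗; |HF| = 22.10 ✓.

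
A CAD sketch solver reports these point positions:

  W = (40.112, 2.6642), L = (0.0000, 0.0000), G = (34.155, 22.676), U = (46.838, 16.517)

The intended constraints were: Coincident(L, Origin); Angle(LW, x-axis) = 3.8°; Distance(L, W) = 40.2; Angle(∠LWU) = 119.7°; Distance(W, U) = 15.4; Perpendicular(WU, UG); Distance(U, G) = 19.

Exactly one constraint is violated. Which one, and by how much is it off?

Distance(U, G) = 19 — off by 4.90.

L = (0.00, 0.00) ✓; LW at 3.800° ✓; |LW| = 40.20 ✓; ∠LWU = 119.7° ✓; |WU| = 15.40 ✓; ∠(WU, UG) = 90.00° ✓; |UG| = 14.10 ✗.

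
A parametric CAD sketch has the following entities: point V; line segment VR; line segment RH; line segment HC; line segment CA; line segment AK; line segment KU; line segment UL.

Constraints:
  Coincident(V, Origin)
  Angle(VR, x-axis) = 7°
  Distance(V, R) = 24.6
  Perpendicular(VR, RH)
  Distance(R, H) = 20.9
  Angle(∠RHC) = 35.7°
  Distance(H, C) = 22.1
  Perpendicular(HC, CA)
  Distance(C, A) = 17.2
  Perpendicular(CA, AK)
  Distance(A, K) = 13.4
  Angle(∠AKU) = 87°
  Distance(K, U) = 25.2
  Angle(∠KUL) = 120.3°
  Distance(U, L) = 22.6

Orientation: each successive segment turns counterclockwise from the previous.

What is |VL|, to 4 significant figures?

10.62

∠AKU = 87.0° gives KU at 154.3° from the x-axis; with |KU| = 25.2, U = (10.07, 18.78). ∠KUL = 120.3° gives UL at -146.0° from the x-axis; with |UL| = 22.6, L = (-8.665, 6.142). Then |VL| = |L − V| = 10.62.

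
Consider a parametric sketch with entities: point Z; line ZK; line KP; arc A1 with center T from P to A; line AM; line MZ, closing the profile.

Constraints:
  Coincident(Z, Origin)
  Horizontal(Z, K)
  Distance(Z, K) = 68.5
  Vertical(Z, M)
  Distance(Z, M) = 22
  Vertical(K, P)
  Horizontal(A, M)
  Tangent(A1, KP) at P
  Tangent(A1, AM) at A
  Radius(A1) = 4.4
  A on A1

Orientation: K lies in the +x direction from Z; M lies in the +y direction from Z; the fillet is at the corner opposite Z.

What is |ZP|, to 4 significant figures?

70.72

Z is at the origin; Z and K share the same y with |ZK| = 68.5 and K on the +x side, so K = (68.50, 0.000). ZM is vertical with |ZM| = 22.0 and M on the +y side, so M = (0.000, 22.00). The virtual corner opposite Z is at (68.50, 22.00). Tangency of A1 to KP means the radius TP is perpendicular to KP and the tangent condition forces TA to be normal to AM, with radius 4.4, so the center T sits 4.4 in from both sides at T = (64.10, 17.60). That places the tangent points at P = (68.50, 17.60) on KP and A = (64.10, 22.00) on AM. Then |ZP| = |P − Z| = 70.72.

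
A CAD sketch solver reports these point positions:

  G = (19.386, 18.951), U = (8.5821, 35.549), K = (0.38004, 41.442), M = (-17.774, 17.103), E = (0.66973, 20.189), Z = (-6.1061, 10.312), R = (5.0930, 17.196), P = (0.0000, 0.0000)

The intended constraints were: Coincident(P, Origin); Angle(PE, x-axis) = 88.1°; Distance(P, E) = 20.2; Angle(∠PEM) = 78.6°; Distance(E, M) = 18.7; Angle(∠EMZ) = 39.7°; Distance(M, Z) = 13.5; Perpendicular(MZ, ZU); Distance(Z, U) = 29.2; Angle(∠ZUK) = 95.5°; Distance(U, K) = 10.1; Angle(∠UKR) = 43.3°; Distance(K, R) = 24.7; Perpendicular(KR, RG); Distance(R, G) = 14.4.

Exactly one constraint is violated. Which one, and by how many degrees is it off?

Perpendicular(KR, RG) — off by 4.00°.

P = (0.00, 0.00) ✓; PE at 88.10° ✓; |PE| = 20.20 ✓; ∠PEM = 78.60° ✓; |EM| = 18.70 ✓; ∠EMZ = 39.70° ✓; |MZ| = 13.50 ✓; ∠(MZ, ZU) = 90.00° ✓; |ZU| = 29.20 ✓; ∠ZUK = 95.50° ✓; |UK| = 10.10 ✓; ∠UKR = 43.30° ✓; |KR| = 24.70 ✓; ∠(KR, RG) = 86.00° ✗; |RG| = 14.40 ✓.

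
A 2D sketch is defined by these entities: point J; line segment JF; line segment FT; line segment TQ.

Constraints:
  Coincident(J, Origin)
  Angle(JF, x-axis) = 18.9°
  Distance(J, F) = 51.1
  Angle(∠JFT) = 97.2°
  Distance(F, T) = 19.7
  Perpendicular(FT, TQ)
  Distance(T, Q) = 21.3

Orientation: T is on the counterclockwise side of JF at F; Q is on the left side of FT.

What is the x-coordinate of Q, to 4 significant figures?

23.49

J is at the origin; JF runs at 18.9° with length 51.1, so F = 51.1·(cos 18.9°, sin 18.9°) = (48.34, 16.55). ∠JFT = 97.2°, so FT runs at 18.9° + (180° − 97.2°) = 101.7° from the x-axis; with |FT| = 19.7, T = F + 19.7·(cos 101.7°, sin 101.7°) = (44.35, 35.84). FT ⟂ TQ; with |TQ| = 21.3 on the left of FT, Q = T + 21.3·(-0.9792, -0.2028) = (23.49, 31.52). So Q.x = 23.49.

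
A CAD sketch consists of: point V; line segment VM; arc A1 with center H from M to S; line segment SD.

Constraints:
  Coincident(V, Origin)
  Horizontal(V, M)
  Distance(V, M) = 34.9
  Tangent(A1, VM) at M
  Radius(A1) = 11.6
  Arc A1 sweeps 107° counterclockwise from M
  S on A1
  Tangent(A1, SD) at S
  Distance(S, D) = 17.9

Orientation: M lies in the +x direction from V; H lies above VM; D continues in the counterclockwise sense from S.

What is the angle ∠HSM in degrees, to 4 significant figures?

36.50°

V is at the origin; V and M share the same y with |VM| = 34.9 and M on the +x side, so M = (34.90, 0.000). A1 meets VM tangentially, so HM is at right angles to VM, so H = M + (0, 11.6) = (34.90, 11.60). On A1, M sits at bearing -90° from H; a 107° counterclockwise sweep puts S at bearing 17°, so S = H + 11.6·(cos 17°, sin 17°) = (45.99, 14.99). Then cos ∠HSM = SH·SM / (|SH||SM|), giving 36.50°.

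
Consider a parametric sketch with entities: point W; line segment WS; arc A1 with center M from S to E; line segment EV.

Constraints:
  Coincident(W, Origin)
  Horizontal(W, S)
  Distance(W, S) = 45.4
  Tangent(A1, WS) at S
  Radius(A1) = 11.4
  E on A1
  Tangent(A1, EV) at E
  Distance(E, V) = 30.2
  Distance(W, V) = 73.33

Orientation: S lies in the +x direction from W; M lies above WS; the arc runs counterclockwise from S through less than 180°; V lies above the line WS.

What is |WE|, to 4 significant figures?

57.38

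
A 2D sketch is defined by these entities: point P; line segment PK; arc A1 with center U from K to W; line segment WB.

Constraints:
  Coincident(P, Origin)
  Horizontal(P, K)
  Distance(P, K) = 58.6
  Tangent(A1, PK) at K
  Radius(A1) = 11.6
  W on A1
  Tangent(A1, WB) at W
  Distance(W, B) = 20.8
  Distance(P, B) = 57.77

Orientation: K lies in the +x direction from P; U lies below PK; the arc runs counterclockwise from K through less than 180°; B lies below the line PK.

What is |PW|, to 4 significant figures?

48.50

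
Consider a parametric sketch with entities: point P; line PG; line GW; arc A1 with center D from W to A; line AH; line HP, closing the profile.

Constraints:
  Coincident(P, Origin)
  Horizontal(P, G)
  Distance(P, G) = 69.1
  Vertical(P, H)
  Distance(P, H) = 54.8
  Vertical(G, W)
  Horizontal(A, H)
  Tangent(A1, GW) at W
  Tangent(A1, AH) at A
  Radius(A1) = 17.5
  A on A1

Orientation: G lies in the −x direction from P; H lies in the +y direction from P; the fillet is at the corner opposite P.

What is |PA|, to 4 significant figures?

75.27

The virtual corner opposite P is at (-69.10, 54.80). Since A1 is tangent to GW there, DW ⟂ GW and tangency of A1 to AH means the radius DA is perpendicular to AH, with radius 17.5, so the center D sits 17.5 in from both sides at D = (-51.60, 37.30). That places the tangent points at W = (-69.10, 37.30) on GW and A = (-51.60, 54.80) on AH. Then |PA| = |A − P| = 75.27.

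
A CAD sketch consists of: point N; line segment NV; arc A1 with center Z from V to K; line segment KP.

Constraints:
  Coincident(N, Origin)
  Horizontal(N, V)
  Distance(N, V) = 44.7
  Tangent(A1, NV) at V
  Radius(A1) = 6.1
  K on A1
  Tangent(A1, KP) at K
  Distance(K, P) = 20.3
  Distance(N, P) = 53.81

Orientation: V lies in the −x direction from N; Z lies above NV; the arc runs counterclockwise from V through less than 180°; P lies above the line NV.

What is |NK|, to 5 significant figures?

39.897

N is at the origin; NV is horizontal with |NV| = 44.7 and V on the −x side, so V = (-44.700, 0.0000). The tangent condition forces ZV to be normal to NV, so Z = V + (0, 6.1) = (-44.700, 6.1000). Since ZK ⟂ KP (tangency), |ZP| = √(6.1² + 20.3²) = 21.197 regardless of where K sits on A1. So P lies on both circle(N, 53.81) and circle(Z, 21.197); the above-NV intersection is P = (-46.413, 27.227). K is the foot of the tangent from P: K = (-39.019, 8.3219).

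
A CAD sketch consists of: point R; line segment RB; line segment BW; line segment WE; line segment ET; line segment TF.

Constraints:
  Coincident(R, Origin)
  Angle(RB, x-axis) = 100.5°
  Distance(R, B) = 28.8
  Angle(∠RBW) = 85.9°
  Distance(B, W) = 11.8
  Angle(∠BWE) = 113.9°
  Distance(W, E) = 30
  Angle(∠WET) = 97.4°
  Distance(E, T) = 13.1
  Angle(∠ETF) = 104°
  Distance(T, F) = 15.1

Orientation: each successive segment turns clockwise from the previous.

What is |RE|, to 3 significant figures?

21.9

∠RBW = 85.9° gives BW at 6.40° from the x-axis; with |BW| = 11.8, W = (6.48, 29.6). ∠BWE = 113.9° gives WE at -59.7° from the x-axis; with |WE| = 30.0, E = (21.6, 3.73). Then |RE| = |E − R| = 21.9.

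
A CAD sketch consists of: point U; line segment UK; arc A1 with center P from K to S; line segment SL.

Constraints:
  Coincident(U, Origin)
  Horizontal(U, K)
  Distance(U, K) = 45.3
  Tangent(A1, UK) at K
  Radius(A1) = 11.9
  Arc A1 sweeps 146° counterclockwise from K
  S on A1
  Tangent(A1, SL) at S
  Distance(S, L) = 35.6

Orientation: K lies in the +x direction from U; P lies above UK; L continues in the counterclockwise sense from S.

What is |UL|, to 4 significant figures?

47.33

U is at the origin; U and K share the same y with |UK| = 45.3 and K on the +x side, so K = (45.30, 0.000). A1 meets UK tangentially, so PK is at right angles to UK, so P = K + (0, 11.9) = (45.30, 11.90). On A1, K sits at bearing -90° from P; a 146° counterclockwise sweep puts S at bearing 56°, so S = P + 11.9·(cos 56°, sin 56°) = (51.95, 21.77). Since A1 is tangent to SL there, PS ⟂ SL, so SL runs along (−sin 56°, cos 56°); with |SL| = 35.6, L = (22.44, 41.67). Then |UL| = |L − U| = 47.33.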